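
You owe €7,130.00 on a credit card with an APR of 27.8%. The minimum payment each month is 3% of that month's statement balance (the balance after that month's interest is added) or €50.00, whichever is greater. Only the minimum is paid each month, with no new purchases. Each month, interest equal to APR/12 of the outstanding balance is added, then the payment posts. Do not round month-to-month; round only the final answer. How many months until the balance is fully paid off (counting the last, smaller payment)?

Monthly rate r = 27.8%/12 = 2.31667% = 0.0231667.
While 3% of the post-interest balance exceeds €50.00, each month B ← (B·(1+r))·(1 − 0.03), i.e. B shrinks by the factor (1+r)·0.97 = 0.99247.
This holds for months 1–196. Entering month 197 the balance is €1,621.21; 3% of the post-interest balance is now below €50.00, so the flat €50.00 minimum applies from here.
From month 197 a fixed €50.00 at rate r clears €1,621.21 in 61 more payments. Total: 196 + 61 = 257 months.

257 months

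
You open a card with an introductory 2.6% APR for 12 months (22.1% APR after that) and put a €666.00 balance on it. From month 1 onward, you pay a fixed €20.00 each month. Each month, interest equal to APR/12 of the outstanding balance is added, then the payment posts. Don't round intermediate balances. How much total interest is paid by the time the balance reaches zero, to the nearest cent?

€144.45

Promo months 1–12 at r₀ = 2.6%/12 = 0.00216667; months 13+ at r₁ = 22.1%/12 = 0.0184167.
After month 12: iterate B ← B·(1+r₀) − €20.00 for 12 months → €440.64.
Then at r₁ with €20.00/mo: n₂ = −ln(1 − r₁·B/P)/ln(1+r₁) ≈ 28.52 → 29 more payments.
Total paid = 40·€20.00 + €10.45 = €810.45; interest = €810.45 − €666.00 = €144.45.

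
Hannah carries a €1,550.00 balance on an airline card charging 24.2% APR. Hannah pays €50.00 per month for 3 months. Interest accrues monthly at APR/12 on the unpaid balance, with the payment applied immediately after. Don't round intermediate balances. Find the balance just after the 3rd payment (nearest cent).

€1,492.63

Monthly rate r = 24.2%/12 = 2.01667% = 0.0201667.
Each month: B ← B·(1+r) − €50.00.
Month 1: interest €31.26; balance after payment €1,531.26.
Month 2: interest €30.88; balance after payment €1,512.14.
Month 3: interest €30.49; balance after payment €1,492.63.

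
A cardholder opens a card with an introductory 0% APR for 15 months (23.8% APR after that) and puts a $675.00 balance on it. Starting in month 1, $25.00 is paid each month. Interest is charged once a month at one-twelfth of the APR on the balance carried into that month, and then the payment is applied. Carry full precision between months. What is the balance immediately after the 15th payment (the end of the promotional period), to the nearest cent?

Promo months 1–15 at r₀ = 0%/12 = 0; months 16+ at r₁ = 23.8%/12 = 0.0198333.
After month 15 (no interest yet): B = $675.00 − 15·$25.00 = $300.00.

$300.00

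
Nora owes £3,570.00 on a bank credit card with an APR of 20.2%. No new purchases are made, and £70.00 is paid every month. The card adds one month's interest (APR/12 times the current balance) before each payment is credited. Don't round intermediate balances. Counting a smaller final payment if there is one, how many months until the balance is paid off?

118 payments

Monthly rate r = 20.2%/12 = 1.68333% = 0.0168333.
Recurrence: B ← B·(1+r) − £70.00.
Month 1: interest £60.09; balance after payment £3,560.09.
Month 2: interest £59.93; balance after payment £3,550.02.
Closed form: n = −ln(1 − rB₀/P)/ln(1+r) = −ln(0.1415)/ln(1.01683) ≈ 117.141, so the balance reaches zero during payment 118.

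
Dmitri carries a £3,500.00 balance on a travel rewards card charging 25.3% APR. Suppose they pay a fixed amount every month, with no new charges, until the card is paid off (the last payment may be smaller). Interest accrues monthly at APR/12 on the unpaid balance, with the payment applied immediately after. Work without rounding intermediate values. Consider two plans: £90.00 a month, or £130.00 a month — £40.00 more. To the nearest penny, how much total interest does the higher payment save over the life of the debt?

Monthly rate r = 25.3%/12 = 2.10833% = 0.0210833.
At £90.00/mo: n = ⌈−ln(1 − rB₀/P)/ln(1+r)⌉ = 83 payments (last £14.90); total interest = total paid − £3,500.00 = £3,894.90.
At £130.00/mo: 41 payments (last £24.53); total interest £1,724.53.
Interest saved = £3,894.90 − £1,724.53 = £2,170.37.

£2,170.37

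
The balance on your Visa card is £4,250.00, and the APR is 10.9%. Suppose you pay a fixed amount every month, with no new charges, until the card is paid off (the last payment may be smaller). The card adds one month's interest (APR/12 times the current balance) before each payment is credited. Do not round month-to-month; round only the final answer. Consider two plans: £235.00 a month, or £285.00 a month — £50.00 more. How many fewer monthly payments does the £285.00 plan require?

3 fewer payments

Monthly rate r = 10.9%/12 = 0.908333% = 0.00908333.
At £235.00/mo: n = ⌈−ln(1 − rB₀/P)/ln(1+r)⌉ = 20 payments (last £198.93); total interest = total paid − £4,250.00 = £413.93.
At £285.00/mo: 17 payments (last £27.62); total interest £337.62.
Payments saved = 20 − 17 = 3.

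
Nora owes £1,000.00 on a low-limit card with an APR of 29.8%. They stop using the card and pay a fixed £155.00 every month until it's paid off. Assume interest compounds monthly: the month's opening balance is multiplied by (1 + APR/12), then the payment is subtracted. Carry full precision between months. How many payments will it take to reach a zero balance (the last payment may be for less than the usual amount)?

Monthly rate r = 29.8%/12 = 2.48333% = 0.0248333.
Recurrence: B ← B·(1+r) − £155.00.
Month 1: interest £24.83; balance after payment £869.83.
Month 2: interest £21.60; balance after payment £736.43.
Closed form: n = −ln(1 − rB₀/P)/ln(1+r) = −ln(0.83978)/ln(1.02483) ≈ 7.118, so the balance reaches zero during payment 8.

8 payments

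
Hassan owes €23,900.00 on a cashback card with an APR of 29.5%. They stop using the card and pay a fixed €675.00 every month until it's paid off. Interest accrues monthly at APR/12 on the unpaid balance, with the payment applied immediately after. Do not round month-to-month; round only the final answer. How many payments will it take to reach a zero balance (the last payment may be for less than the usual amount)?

Monthly rate r = 29.5%/12 = 2.45833% = 0.0245833.
Recurrence: B ← B·(1+r) − €675.00.
Month 1: interest €587.54; balance after payment €23,812.54.
Month 2: interest €585.39; balance after payment €23,722.93.
Closed form: n = −ln(1 − rB₀/P)/ln(1+r) = −ln(0.12957)/ln(1.02458) ≈ 84.145, so the balance reaches zero during payment 85.

85 payments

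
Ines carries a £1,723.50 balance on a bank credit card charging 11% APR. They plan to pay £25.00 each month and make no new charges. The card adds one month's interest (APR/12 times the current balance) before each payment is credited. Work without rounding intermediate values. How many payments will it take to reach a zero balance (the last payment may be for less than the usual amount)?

Monthly rate r = 11%/12 = 0.916667% = 0.00916667.
Recurrence: B ← B·(1+r) − £25.00.
Month 1: interest £15.80; balance after payment £1,714.30.
Month 2: interest £15.71; balance after payment £1,705.01.
Closed form: n = −ln(1 − rB₀/P)/ln(1+r) = −ln(0.36805)/ln(1.00917) ≈ 109.539, so the balance reaches zero during payment 110.

110 payments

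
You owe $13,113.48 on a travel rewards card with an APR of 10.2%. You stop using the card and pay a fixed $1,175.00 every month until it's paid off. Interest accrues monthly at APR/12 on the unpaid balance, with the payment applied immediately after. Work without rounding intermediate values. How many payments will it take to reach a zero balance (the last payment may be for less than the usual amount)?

12 months

Monthly rate r = 10.2%/12 = 0.85% = 0.0085.
Recurrence: B ← B·(1+r) − $1,175.00.
Month 1: interest $111.46; balance after payment $12,049.94.
Month 2: interest $102.42; balance after payment $10,977.37.
Closed form: n = −ln(1 − rB₀/P)/ln(1+r) = −ln(0.90514)/ln(1.0085) ≈ 11.776, so the balance reaches zero during payment 12.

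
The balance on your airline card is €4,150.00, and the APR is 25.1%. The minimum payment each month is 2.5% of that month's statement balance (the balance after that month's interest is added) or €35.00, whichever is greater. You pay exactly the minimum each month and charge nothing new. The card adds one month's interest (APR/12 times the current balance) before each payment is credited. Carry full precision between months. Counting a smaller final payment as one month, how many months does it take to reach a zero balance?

Monthly rate r = 25.1%/12 = 2.09167% = 0.0209167.
While 2.5% of the post-interest balance exceeds €35.00, each month B ← (B·(1+r))·(1 − 0.025), i.e. B shrinks by the factor (1+r)·0.975 = 0.99539.
This holds for months 1–240. Entering month 241 the balance is €1,370.33; 2.5% of the post-interest balance is now below €35.00, so the flat €35.00 minimum applies from here.
From month 241 a fixed €35.00 at rate r clears €1,370.33 in 83 more payments. Total: 240 + 83 = 323 months.

323 months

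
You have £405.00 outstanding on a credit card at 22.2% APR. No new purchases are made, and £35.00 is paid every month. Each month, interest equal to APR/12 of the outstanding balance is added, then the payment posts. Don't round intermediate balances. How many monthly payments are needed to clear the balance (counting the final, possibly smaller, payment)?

Monthly rate r = 22.2%/12 = 1.85% = 0.0185.
Recurrence: B ← B·(1+r) − £35.00.
Month 1: interest £7.49; balance after payment £377.49.
Month 2: interest £6.98; balance after payment £349.48.
Closed form: n = −ln(1 − rB₀/P)/ln(1+r) = −ln(0.78593)/ln(1.0185) ≈ 13.141, so the balance reaches zero during payment 14.

14 payments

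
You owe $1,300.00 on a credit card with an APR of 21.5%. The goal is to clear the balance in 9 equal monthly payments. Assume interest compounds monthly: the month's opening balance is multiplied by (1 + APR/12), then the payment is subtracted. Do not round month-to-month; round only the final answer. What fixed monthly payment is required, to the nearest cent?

Monthly rate r = 21.5%/12 = 1.79167% = 0.0179167.
Level-payment amortization: P = B₀·r / (1 − (1+r)^(−n)) = 1300.00·0.0179167 / (1 − 1.01792^(−9)).
Denominator 1 − (1+r)^(−9) = 0.147704937.
P = 23.2917 / 0.147704937 ≈ 157.69.

$157.69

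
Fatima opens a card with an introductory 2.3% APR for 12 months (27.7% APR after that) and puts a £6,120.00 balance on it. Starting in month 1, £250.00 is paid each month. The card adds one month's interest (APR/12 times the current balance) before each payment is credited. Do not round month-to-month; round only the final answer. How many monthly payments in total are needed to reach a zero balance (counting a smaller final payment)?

Promo months 1–12 at r₀ = 2.3%/12 = 0.00191667; months 13+ at r₁ = 27.7%/12 = 0.0230833.
After month 12: iterate B ← B·(1+r₀) − £250.00 for 12 months → £3,230.43.
Then at r₁ with £250.00/mo: n₂ = −ln(1 − r₁·B/P)/ln(1+r₁) ≈ 15.52 → 16 more payments.

28 months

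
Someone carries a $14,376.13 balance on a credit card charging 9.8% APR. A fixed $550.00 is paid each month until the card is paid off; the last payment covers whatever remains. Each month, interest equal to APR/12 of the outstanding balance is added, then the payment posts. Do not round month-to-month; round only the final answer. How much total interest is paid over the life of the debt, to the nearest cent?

Monthly rate r = 9.8%/12 = 0.816667% = 0.00816667.
Payoff takes n = ⌈−ln(1 − rB₀/P)/ln(1+r)⌉ = ⌈29.522⌉ = 30 payments; the last is $287.61.
Total paid = 29·$550.00 + $287.61 = $16,237.61.
Total interest = total paid − principal = $16,237.61 − $14,376.13 = $1,861.48.

$1,861.48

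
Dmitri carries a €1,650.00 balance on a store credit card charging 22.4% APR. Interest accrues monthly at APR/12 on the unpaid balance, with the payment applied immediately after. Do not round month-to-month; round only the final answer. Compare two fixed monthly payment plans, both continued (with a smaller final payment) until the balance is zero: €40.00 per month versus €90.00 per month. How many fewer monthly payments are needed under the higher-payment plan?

57 fewer payments

Monthly rate r = 22.4%/12 = 1.86667% = 0.0186667.
At €40.00/mo: n = ⌈−ln(1 − rB₀/P)/ln(1+r)⌉ = 80 payments (last €18.70); total interest = total paid − €1,650.00 = €1,528.70.
At €90.00/mo: 23 payments (last €58.62); total interest €388.62.
Payments saved = 80 − 23 = 57.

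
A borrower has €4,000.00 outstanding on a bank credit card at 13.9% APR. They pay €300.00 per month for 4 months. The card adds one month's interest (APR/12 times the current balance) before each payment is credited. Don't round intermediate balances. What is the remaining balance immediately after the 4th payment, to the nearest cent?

Monthly rate r = 13.9%/12 = 1.15833% = 0.0115833.
Each month: B ← B·(1+r) − €300.00.
Month 1: interest €46.33; balance after payment €3,746.33.
Month 2: interest €43.40; balance after payment €3,489.73.
Month 3: interest €40.42; balance after payment €3,230.15.
Month 4: interest €37.42; balance after payment €2,967.57.

€2,967.57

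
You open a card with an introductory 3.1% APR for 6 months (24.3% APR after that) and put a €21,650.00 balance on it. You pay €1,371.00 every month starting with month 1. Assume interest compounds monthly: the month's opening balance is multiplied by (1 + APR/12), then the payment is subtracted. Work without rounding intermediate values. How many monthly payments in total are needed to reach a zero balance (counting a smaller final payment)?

18 months

Promo months 1–6 at r₀ = 3.1%/12 = 0.00258333; months 7+ at r₁ = 24.3%/12 = 0.02025.
After month 6: iterate B ← B·(1+r₀) − €1,371.00 for 6 months → €13,708.44.
Then at r₁ with €1,371.00/mo: n₂ = −ln(1 − r₁·B/P)/ln(1+r₁) ≈ 11.29 → 12 more payments.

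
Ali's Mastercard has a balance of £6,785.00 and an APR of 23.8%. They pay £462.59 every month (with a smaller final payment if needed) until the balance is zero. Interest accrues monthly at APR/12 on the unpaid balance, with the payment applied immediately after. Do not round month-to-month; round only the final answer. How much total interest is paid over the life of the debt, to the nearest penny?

Monthly rate r = 23.8%/12 = 1.98333% = 0.0198333.
Payoff takes n = ⌈−ln(1 − rB₀/P)/ln(1+r)⌉ = ⌈17.504⌉ = 18 payments; the last is £234.26.
Total paid = 17·£462.59 + £234.26 = £8,098.29.
Total interest = total paid − principal = £8,098.29 − £6,785.00 = £1,313.29.

£1,313.29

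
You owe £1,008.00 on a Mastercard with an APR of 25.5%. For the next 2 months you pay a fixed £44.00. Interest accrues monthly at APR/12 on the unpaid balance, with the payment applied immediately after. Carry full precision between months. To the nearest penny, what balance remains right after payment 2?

£962.36

Monthly rate r = 25.5%/12 = 2.125% = 0.02125.
Each month: B ← B·(1+r) − £44.00.
Month 1: interest £21.42; balance after payment £985.42.
Month 2: interest £20.94; balance after payment £962.36.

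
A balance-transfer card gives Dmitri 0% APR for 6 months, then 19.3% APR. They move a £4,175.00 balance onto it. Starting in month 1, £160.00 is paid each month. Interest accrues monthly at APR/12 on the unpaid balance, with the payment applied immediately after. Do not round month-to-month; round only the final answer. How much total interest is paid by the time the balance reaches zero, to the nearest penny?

Promo months 1–6 at r₀ = 0%/12 = 0; months 7+ at r₁ = 19.3%/12 = 0.0160833.
After month 6 (no interest yet): B = £4,175.00 − 6·£160.00 = £3,215.00.
Then at r₁ with £160.00/mo: n₂ = −ln(1 − r₁·B/P)/ln(1+r₁) ≈ 24.46 → 25 more payments.
Total paid = 30·£160.00 + £74.65 = £4,874.65; interest = £4,874.65 − £4,175.00 = £699.65.

£699.65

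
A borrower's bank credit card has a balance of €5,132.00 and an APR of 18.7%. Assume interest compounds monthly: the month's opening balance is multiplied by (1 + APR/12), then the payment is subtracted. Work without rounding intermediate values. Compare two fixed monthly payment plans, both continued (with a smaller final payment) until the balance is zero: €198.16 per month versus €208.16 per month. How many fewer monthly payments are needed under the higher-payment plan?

2 fewer payments

Monthly rate r = 18.7%/12 = 1.55833% = 0.0155833.
At €198.16/mo: n = ⌈−ln(1 − rB₀/P)/ln(1+r)⌉ = 34 payments (last €84.03); total interest = total paid − €5,132.00 = €1,491.31.
At €208.16/mo: 32 payments (last €73.92); total interest €1,394.88.
Payments saved = 34 − 32 = 2.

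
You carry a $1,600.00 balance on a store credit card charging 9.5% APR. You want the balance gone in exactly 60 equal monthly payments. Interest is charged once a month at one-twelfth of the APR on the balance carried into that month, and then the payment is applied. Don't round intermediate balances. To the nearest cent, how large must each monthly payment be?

Monthly rate r = 9.5%/12 = 0.791667% = 0.00791667.
Level-payment amortization: P = B₀·r / (1 − (1+r)^(−n)) = 1600.00·0.00791667 / (1 − 1.00792^(−60)).
Denominator 1 − (1+r)^(−60) = 0.376950716.
P = 12.6667 / 0.376950716 ≈ 33.60.

$33.60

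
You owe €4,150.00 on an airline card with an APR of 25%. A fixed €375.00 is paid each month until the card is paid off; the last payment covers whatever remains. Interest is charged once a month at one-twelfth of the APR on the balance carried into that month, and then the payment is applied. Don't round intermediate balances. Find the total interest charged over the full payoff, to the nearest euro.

Monthly rate r = 25%/12 = 2.08333% = 0.0208333.
Payoff takes n = ⌈−ln(1 − rB₀/P)/ln(1+r)⌉ = ⌈12.711⌉ = 13 payments; the last is €267.32.
Total paid = 12·€375.00 + €267.32 = €4,767.32.
Total interest = total paid − principal = €4,767.32 − €4,150.00 = €617.32.

€617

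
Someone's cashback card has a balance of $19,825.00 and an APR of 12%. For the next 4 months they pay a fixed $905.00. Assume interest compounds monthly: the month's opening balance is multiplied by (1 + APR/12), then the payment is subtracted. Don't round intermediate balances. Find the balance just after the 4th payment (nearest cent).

$16,955.31

Monthly rate r = 12%/12 = 1% = 0.01.
Each month: B ← B·(1+r) − $905.00.
Month 1: interest $198.25; balance after payment $19,118.25.
Month 2: interest $191.18; balance after payment $18,404.43.
Month 3: interest $184.04; balance after payment $17,683.48.
Month 4: interest $176.83; balance after payment $16,955.31.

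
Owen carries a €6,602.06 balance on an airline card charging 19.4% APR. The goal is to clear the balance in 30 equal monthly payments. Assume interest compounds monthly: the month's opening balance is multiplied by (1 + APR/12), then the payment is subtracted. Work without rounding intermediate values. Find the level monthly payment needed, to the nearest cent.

Monthly rate r = 19.4%/12 = 1.61667% = 0.0161667.
Level-payment amortization: P = B₀·r / (1 − (1+r)^(−n)) = 6602.06·0.0161667 / (1 − 1.01617^(−30)).
Denominator 1 − (1+r)^(−30) = 0.38191008.
P = 106.733 / 0.38191008 ≈ 279.47.

€279.47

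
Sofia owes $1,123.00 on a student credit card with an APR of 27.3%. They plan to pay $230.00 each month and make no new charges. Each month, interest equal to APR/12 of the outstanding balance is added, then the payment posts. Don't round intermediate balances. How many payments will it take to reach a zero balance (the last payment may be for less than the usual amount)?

Monthly rate r = 27.3%/12 = 2.275% = 0.02275.
Recurrence: B ← B·(1+r) − $230.00.
Month 1: interest $25.55; balance after payment $918.55.
Month 2: interest $20.90; balance after payment $709.45.
Month 3: interest $16.14; balance after payment $495.59.
Month 4: interest $11.27; balance after payment $276.86.
Month 5: interest $6.30; balance after payment $53.16.
Month 6: interest $1.21; balance after payment $0.00.

6 payments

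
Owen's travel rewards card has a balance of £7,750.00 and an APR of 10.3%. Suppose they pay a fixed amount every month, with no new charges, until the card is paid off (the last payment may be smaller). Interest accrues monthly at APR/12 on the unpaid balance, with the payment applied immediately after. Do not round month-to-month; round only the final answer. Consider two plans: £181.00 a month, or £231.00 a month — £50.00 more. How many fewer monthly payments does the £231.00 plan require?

Monthly rate r = 10.3%/12 = 0.858333% = 0.00858333.
At £181.00/mo: n = ⌈−ln(1 − rB₀/P)/ln(1+r)⌉ = 54 payments (last £108.80); total interest = total paid − £7,750.00 = £1,951.80.
At £231.00/mo: 40 payments (last £170.80); total interest £1,429.80.
Payments saved = 54 − 40 = 14.

14 fewer payments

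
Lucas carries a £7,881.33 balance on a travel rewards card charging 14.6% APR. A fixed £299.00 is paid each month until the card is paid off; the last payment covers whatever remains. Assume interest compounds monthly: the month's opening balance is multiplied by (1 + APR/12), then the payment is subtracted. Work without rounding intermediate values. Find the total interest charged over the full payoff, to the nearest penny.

Monthly rate r = 14.6%/12 = 1.21667% = 0.0121667.
Payoff takes n = ⌈−ln(1 − rB₀/P)/ln(1+r)⌉ = ⌈31.976⌉ = 32 payments; the last is £291.86.
Total paid = 31·£299.00 + £291.86 = £9,560.86.
Total interest = total paid − principal = £9,560.86 − £7,881.33 = £1,679.53.

£1,679.53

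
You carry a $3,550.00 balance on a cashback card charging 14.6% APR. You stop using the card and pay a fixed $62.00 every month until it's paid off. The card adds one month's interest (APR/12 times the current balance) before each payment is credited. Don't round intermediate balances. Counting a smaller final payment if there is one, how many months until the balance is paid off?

99 months

Monthly rate r = 14.6%/12 = 1.21667% = 0.0121667.
Recurrence: B ← B·(1+r) − $62.00.
Month 1: interest $43.19; balance after payment $3,531.19.
Month 2: interest $42.96; balance after payment $3,512.15.
Closed form: n = −ln(1 − rB₀/P)/ln(1+r) = −ln(0.30336)/ln(1.01217) ≈ 98.636, so the balance reaches zero during payment 99.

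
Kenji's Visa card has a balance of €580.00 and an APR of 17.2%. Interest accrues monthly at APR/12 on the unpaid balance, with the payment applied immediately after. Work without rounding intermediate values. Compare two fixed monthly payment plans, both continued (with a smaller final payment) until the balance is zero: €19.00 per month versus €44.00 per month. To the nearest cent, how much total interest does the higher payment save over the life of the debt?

Monthly rate r = 17.2%/12 = 1.43333% = 0.0143333.
At €19.00/mo: n = ⌈−ln(1 − rB₀/P)/ln(1+r)⌉ = 41 payments (last €8.28); total interest = total paid − €580.00 = €188.28.
At €44.00/mo: 15 payments (last €31.51); total interest €67.51.
Interest saved = €188.28 − €67.51 = €120.77.

€120.77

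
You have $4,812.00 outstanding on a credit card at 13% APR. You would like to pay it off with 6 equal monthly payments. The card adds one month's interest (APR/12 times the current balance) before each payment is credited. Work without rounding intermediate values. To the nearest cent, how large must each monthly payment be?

$832.68

Monthly rate r = 13%/12 = 1.08333% = 0.0108333.
Level-payment amortization: P = B₀·r / (1 − (1+r)^(−n)) = 4812.00·0.0108333 / (1 − 1.01083^(−6)).
Denominator 1 − (1+r)^(−6) = 0.0626049171.
P = 52.13 / 0.0626049171 ≈ 832.68.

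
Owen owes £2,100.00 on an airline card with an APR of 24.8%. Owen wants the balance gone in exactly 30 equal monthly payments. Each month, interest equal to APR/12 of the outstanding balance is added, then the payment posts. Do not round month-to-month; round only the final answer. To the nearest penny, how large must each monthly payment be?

£94.63

Monthly rate r = 24.8%/12 = 2.06667% = 0.0206667.
Level-payment amortization: P = B₀·r / (1 − (1+r)^(−n)) = 2100.00·0.0206667 / (1 − 1.02067^(−30)).
Denominator 1 − (1+r)^(−30) = 0.458645127.
P = 43.4 / 0.458645127 ≈ 94.63.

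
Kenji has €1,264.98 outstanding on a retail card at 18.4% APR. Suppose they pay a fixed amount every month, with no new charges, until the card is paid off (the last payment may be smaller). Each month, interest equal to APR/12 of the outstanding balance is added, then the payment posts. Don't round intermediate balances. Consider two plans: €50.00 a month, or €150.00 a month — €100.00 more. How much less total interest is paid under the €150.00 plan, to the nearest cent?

€248.05

Monthly rate r = 18.4%/12 = 1.53333% = 0.0153333.
At €50.00/mo: n = ⌈−ln(1 − rB₀/P)/ln(1+r)⌉ = 33 payments (last €13.09); total interest = total paid − €1,264.98 = €348.11.
At €150.00/mo: 10 payments (last €15.04); total interest €100.06.
Interest saved = €348.11 − €100.06 = €248.05.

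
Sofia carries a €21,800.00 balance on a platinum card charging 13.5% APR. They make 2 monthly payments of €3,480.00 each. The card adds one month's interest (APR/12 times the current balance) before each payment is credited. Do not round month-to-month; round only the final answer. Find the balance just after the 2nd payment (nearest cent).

Monthly rate r = 13.5%/12 = 1.125% = 0.01125.
Each month: B ← B·(1+r) − €3,480.00.
Month 1: interest €245.25; balance after payment €18,565.25.
Month 2: interest €208.86; balance after payment €15,294.11.

€15,294.11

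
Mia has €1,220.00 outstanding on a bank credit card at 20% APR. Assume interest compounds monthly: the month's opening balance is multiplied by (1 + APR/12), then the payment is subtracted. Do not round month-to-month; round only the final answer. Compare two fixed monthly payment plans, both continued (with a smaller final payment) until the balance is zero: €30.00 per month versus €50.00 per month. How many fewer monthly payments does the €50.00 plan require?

Monthly rate r = 20%/12 = 1.66667% = 0.0166667.
At €30.00/mo: n = ⌈−ln(1 − rB₀/P)/ln(1+r)⌉ = 69 payments (last €15.53); total interest = total paid − €1,220.00 = €835.53.
At €50.00/mo: 32 payments (last €29.11); total interest €359.11.
Payments saved = 69 − 32 = 37.

37 fewer payments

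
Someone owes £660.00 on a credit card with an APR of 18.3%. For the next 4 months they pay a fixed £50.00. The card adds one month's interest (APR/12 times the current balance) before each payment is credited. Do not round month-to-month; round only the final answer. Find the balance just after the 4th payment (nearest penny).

Monthly rate r = 18.3%/12 = 1.525% = 0.01525.
Each month: B ← B·(1+r) − £50.00.
Month 1: interest £10.07; balance after payment £620.07.
Month 2: interest £9.46; balance after payment £579.52.
Month 3: interest £8.84; balance after payment £538.36.
Month 4: interest £8.21; balance after payment £496.57.

£496.57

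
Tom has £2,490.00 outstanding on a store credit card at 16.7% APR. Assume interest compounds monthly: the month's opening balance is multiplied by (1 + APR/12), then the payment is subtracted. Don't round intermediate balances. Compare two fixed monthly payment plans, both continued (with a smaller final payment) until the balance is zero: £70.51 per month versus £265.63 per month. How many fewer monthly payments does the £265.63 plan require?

38 fewer payments

Monthly rate r = 16.7%/12 = 1.39167% = 0.0139167.
At £70.51/mo: n = ⌈−ln(1 − rB₀/P)/ln(1+r)⌉ = 49 payments (last £65.37); total interest = total paid − £2,490.00 = £959.85.
At £265.63/mo: 11 payments (last £30.49); total interest £196.79.
Payments saved = 49 − 11 = 38.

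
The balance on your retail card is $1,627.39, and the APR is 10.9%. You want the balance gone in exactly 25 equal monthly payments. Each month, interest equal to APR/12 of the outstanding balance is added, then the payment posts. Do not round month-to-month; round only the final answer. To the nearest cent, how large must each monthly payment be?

Monthly rate r = 10.9%/12 = 0.908333% = 0.00908333.
Level-payment amortization: P = B₀·r / (1 − (1+r)^(−n)) = 1627.39·0.00908333 / (1 − 1.00908^(−25)).
Denominator 1 − (1+r)^(−25) = 0.202328324.
P = 14.7821 / 0.202328324 ≈ 73.06.

$73.06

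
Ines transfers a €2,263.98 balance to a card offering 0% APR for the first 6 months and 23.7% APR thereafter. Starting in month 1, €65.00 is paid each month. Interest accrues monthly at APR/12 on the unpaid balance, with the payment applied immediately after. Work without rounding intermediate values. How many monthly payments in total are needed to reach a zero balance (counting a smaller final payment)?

Promo months 1–6 at r₀ = 0%/12 = 0; months 7+ at r₁ = 23.7%/12 = 0.01975.
After month 6 (no interest yet): B = €2,263.98 − 6·€65.00 = €1,873.98.
Then at r₁ with €65.00/mo: n₂ = −ln(1 − r₁·B/P)/ln(1+r₁) ≈ 43.08 → 44 more payments.

50 payments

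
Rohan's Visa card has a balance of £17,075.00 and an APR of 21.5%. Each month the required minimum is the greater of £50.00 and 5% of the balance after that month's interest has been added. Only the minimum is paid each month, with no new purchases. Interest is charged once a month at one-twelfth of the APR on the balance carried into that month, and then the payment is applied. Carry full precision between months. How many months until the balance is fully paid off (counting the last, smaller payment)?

110 months

Monthly rate r = 21.5%/12 = 1.79167% = 0.0179167.
While 5% of the post-interest balance exceeds £50.00, each month B ← (B·(1+r))·(1 − 0.05), i.e. B shrinks by the factor (1+r)·0.95 = 0.96702.
This holds for months 1–86. Entering month 87 the balance is £954.65; 5% of the post-interest balance is now below £50.00, so the flat £50.00 minimum applies from here.
From month 87 a fixed £50.00 at rate r clears £954.65 in 24 more payments. Total: 86 + 24 = 110 months.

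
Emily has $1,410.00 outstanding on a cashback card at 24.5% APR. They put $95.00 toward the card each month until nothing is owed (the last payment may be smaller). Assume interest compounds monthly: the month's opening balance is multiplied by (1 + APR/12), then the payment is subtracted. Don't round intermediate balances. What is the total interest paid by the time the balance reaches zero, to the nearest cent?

$286.99

Monthly rate r = 24.5%/12 = 2.04167% = 0.0204167.
Payoff takes n = ⌈−ln(1 − rB₀/P)/ln(1+r)⌉ = ⌈17.862⌉ = 18 payments; the last is $81.99.
Total paid = 17·$95.00 + $81.99 = $1,696.99.
Total interest = total paid − principal = $1,696.99 − $1,410.00 = $286.99.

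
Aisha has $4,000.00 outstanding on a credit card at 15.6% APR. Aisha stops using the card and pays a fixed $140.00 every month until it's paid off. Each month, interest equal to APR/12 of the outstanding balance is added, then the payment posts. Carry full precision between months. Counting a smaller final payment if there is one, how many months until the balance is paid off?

Monthly rate r = 15.6%/12 = 1.3% = 0.013.
Recurrence: B ← B·(1+r) − $140.00.
Month 1: interest $52.00; balance after payment $3,912.00.
Month 2: interest $50.86; balance after payment $3,822.86.
Closed form: n = −ln(1 − rB₀/P)/ln(1+r) = −ln(0.62857)/ln(1.013) ≈ 35.947, so the balance reaches zero during payment 36.

36 months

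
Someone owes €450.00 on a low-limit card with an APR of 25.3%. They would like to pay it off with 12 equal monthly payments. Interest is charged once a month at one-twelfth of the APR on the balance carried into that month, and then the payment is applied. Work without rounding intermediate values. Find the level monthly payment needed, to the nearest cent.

€42.84

Monthly rate r = 25.3%/12 = 2.10833% = 0.0210833.
Level-payment amortization: P = B₀·r / (1 − (1+r)^(−n)) = 450.00·0.0210833 / (1 − 1.02108^(−12)).
Denominator 1 − (1+r)^(−12) = 0.221487213.
P = 9.4875 / 0.221487213 ≈ 42.84.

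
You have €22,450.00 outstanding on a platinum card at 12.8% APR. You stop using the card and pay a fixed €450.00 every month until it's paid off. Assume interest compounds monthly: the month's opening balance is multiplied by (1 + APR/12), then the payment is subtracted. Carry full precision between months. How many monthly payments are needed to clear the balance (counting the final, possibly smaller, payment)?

72 payments

Monthly rate r = 12.8%/12 = 1.06667% = 0.0106667.
Recurrence: B ← B·(1+r) − €450.00.
Month 1: interest €239.47; balance after payment €22,239.47.
Month 2: interest €237.22; balance after payment €22,026.69.
Closed form: n = −ln(1 − rB₀/P)/ln(1+r) = −ln(0.46785)/ln(1.01067) ≈ 71.592, so the balance reaches zero during payment 72.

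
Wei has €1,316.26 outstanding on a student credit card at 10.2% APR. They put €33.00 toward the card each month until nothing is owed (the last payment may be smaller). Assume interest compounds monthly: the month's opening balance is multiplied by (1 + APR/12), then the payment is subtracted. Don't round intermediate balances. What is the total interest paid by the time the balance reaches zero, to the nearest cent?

€298.09

Monthly rate r = 10.2%/12 = 0.85% = 0.0085.
Payoff takes n = ⌈−ln(1 − rB₀/P)/ln(1+r)⌉ = ⌈48.919⌉ = 49 payments; the last is €30.35.
Total paid = 48·€33.00 + €30.35 = €1,614.35.
Total interest = total paid − principal = €1,614.35 − €1,316.26 = €298.09.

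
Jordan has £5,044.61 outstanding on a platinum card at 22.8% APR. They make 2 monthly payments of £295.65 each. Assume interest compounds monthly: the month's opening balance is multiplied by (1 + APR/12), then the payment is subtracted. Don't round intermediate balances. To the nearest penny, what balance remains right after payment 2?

Monthly rate r = 22.8%/12 = 1.9% = 0.019.
Each month: B ← B·(1+r) − £295.65.
Month 1: interest £95.85; balance after payment £4,844.81.
Month 2: interest £92.05; balance after payment £4,641.21.

£4,641.21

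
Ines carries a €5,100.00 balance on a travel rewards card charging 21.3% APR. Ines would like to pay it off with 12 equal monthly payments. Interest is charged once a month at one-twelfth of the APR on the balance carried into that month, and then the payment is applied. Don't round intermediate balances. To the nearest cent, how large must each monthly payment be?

€475.61

Monthly rate r = 21.3%/12 = 1.775% = 0.01775.
Level-payment amortization: P = B₀·r / (1 − (1+r)^(−n)) = 5100.00·0.01775 / (1 − 1.01775^(−12)).
Denominator 1 − (1+r)^(−12) = 0.190332574.
P = 90.525 / 0.190332574 ≈ 475.61.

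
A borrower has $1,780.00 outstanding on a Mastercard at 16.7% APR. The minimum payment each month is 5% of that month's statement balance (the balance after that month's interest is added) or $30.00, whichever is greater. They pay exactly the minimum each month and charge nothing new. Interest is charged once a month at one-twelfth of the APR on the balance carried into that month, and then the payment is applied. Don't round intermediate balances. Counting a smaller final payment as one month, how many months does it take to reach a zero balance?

53 months

Monthly rate r = 16.7%/12 = 1.39167% = 0.0139167.
While 5% of the post-interest balance exceeds $30.00, each month B ← (B·(1+r))·(1 − 0.05), i.e. B shrinks by the factor (1+r)·0.95 = 0.96322.
This holds for months 1–30. Entering month 31 the balance is $578.36; 5% of the post-interest balance is now below $30.00, so the flat $30.00 minimum applies from here.
From month 31 a fixed $30.00 at rate r clears $578.36 in 23 more payments. Total: 30 + 23 = 53 months.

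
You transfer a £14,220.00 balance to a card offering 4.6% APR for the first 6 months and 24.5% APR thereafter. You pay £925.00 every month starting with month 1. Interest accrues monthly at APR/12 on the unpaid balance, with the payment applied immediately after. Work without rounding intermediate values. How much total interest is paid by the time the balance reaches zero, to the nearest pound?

£1,399

Promo months 1–6 at r₀ = 4.6%/12 = 0.00383333; months 7+ at r₁ = 24.5%/12 = 0.0204167.
After month 6: iterate B ← B·(1+r₀) − £925.00 for 6 months → £8,946.75.
Then at r₁ with £925.00/mo: n₂ = −ln(1 − r₁·B/P)/ln(1+r₁) ≈ 10.88 → 11 more payments.
Total paid = 16·£925.00 + £819.26 = £15,619.26; interest = £15,619.26 − £14,220.00 = £1,399.26.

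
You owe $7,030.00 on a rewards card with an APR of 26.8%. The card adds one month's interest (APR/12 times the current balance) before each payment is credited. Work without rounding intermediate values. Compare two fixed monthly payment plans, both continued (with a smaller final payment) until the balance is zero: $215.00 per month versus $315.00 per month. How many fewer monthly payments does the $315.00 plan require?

28 fewer payments

Monthly rate r = 26.8%/12 = 2.23333% = 0.0223333.
At $215.00/mo: n = ⌈−ln(1 − rB₀/P)/ln(1+r)⌉ = 60 payments (last $69.48); total interest = total paid − $7,030.00 = $5,724.48.
At $315.00/mo: 32 payments (last $75.98); total interest $2,810.98.
Payments saved = 60 − 32 = 28.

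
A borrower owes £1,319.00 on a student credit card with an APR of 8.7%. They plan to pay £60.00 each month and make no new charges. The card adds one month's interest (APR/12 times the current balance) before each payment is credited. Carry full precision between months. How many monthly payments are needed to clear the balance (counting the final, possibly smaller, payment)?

25 payments

Monthly rate r = 8.7%/12 = 0.725% = 0.00725.
Recurrence: B ← B·(1+r) − £60.00.
Month 1: interest £9.56; balance after payment £1,268.56.
Month 2: interest £9.20; balance after payment £1,217.76.
Closed form: n = −ln(1 − rB₀/P)/ln(1+r) = −ln(0.84062)/ln(1.00725) ≈ 24.034, so the balance reaches zero during payment 25.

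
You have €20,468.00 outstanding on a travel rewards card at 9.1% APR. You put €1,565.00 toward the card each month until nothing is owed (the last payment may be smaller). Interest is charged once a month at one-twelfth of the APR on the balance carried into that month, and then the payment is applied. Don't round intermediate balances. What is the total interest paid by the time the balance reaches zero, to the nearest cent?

Monthly rate r = 9.1%/12 = 0.758333% = 0.00758333.
Payoff takes n = ⌈−ln(1 − rB₀/P)/ln(1+r)⌉ = ⌈13.826⌉ = 14 payments; the last is €1,293.02.
Total paid = 13·€1,565.00 + €1,293.02 = €21,638.02.
Total interest = total paid − principal = €21,638.02 − €20,468.00 = €1,170.02.

€1,170.02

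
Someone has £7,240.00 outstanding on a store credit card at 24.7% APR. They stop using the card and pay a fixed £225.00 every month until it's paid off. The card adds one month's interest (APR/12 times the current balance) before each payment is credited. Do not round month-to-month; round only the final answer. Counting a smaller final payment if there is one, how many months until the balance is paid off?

54 months

Monthly rate r = 24.7%/12 = 2.05833% = 0.0205833.
Recurrence: B ← B·(1+r) − £225.00.
Month 1: interest £149.02; balance after payment £7,164.02.
Month 2: interest £147.46; balance after payment £7,086.48.
Closed form: n = −ln(1 − rB₀/P)/ln(1+r) = −ln(0.33767)/ln(1.02058) ≈ 53.286, so the balance reaches zero during payment 54.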